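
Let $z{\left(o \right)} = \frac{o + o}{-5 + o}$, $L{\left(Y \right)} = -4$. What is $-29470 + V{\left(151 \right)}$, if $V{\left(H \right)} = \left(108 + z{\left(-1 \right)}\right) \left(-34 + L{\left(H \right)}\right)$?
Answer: $- \frac{100760}{3} \approx -33587.0$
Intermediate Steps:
$z{\left(o \right)} = \frac{2 o}{-5 + o}$
$V{\left(H \right)} = - \frac{12350}{3}$ ($V{\left(H \right)} = \left(108 + 2 \left(-1\right) \frac{1}{-5 - 1}\right) \left(-34 - 4\right) = \left(108 + 2 \left(-1\right) \frac{1}{-6}\right) \left(-38\right) = \left(108 + 2 \left(-1\right) \left(- \frac{1}{6}\right)\right) \left(-38\right) = \left(108 + \frac{1}{3}\right) \left(-38\right) = \frac{325}{3} \left(-38\right) = - \frac{12350}{3}$)
$-29470 + V{\left(151 \right)} = -29470 - \frac{12350}{3} = - \frac{100760}{3}$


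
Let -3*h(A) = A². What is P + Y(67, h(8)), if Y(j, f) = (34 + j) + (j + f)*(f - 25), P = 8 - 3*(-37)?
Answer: -17063/9 ≈ -1895.9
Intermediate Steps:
h(A) = -A²/3
P = 119 (P = 8 + 111 = 119)
Y(j, f) = 34 + j + (-25 + f)*(f + j) (Y(j, f) = (34 + j) + (f + j)*(-25 + f) = (34 + j) + (-25 + f)*(f + j) = 34 + j + (-25 + f)*(f + j))
P + Y(67, h(8)) = 119 + (34 + (-⅓*8²)² - (-25)*8²/3 - 24*67 - ⅓*8²*67) = 119 + (34 + (-⅓*64)² - (-25)*64/3 - 1608 - ⅓*64*67) = 119 + (34 + (-64/3)² - 25*(-64/3) - 1608 - 64/3*67) = 119 + (34 + 4096/9 + 1600/3 - 1608 - 4288/3) = 119 - 18134/9 = -17063/9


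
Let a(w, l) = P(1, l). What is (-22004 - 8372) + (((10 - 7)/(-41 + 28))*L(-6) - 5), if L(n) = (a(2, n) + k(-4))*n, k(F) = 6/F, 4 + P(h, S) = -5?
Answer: -395142/13 ≈ -30396.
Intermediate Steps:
P(h, S) = -9 (P(h, S) = -4 - 5 = -9)
a(w, l) = -9
L(n) = -21*n/2 (L(n) = (-9 + 6/(-4))*n = (-9 + 6*(-1/4))*n = (-9 - 3/2)*n = -21*n/2)
(-22004 - 8372) + (((10 - 7)/(-41 + 28))*L(-6) - 5) = (-22004 - 8372) + (((10 - 7)/(-41 + 28))*(-21/2*(-6)) - 5) = -30376 + ((3/(-13))*63 - 5) = -30376 + ((3*(-1/13))*63 - 5) = -30376 + (-3/13*63 - 5) = -30376 + (-189/13 - 5) = -30376 - 254/13 = -395142/13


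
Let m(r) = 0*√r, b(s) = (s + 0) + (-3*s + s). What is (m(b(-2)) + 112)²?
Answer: 12544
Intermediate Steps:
b(s) = -s (b(s) = s - 2*s = -s)
m(r) = 0
(m(b(-2)) + 112)² = (0 + 112)² = 112² = 12544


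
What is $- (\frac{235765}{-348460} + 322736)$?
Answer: $- \frac{22492070159}{69692} \approx -3.2274 \cdot 10^{5}$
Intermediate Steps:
$- (\frac{235765}{-348460} + 322736) = - (235765 \left(- \frac{1}{348460}\right) + 322736) = - (- \frac{47153}{69692} + 322736) = \left(-1\right) \frac{22492070159}{69692} = - \frac{22492070159}{69692}$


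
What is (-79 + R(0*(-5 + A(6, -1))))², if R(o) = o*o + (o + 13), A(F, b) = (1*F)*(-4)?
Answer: 4356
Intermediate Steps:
A(F, b) = -4*F (A(F, b) = F*(-4) = -4*F)
R(o) = 13 + o + o² (R(o) = o² + (13 + o) = 13 + o + o²)
(-79 + R(0*(-5 + A(6, -1))))² = (-79 + (13 + 0*(-5 - 4*6) + (0*(-5 - 4*6))²))² = (-79 + (13 + 0*(-5 - 24) + (0*(-5 - 24))²))² = (-79 + (13 + 0*(-29) + (0*(-29))²))² = (-79 + (13 + 0 + 0²))² = (-79 + (13 + 0 + 0))² = (-79 + 13)² = (-66)² = 4356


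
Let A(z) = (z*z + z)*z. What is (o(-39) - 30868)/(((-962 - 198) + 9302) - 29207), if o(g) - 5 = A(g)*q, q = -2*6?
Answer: -662713/21065 ≈ -31.460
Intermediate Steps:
q = -12
A(z) = z*(z + z²) (A(z) = (z² + z)*z = (z + z²)*z = z*(z + z²))
o(g) = 5 - 12*g²*(1 + g) (o(g) = 5 + (g²*(1 + g))*(-12) = 5 - 12*g²*(1 + g))
(o(-39) - 30868)/(((-962 - 198) + 9302) - 29207) = ((5 - 12*(-39)²*(1 - 39)) - 30868)/(((-962 - 198) + 9302) - 29207) = ((5 - 12*1521*(-38)) - 30868)/((-1160 + 9302) - 29207) = ((5 + 693576) - 30868)/(8142 - 29207) = (693581 - 30868)/(-21065) = 662713*(-1/21065) = -662713/21065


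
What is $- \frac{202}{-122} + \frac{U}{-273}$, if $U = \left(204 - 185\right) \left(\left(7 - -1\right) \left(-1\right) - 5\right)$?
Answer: $\frac{3280}{1281} \approx 2.5605$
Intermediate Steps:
$U = -247$ ($U = 19 \left(\left(7 + \left(-1 + 2\right)\right) \left(-1\right) - 5\right) = 19 \left(\left(7 + 1\right) \left(-1\right) - 5\right) = 19 \left(8 \left(-1\right) - 5\right) = 19 \left(-8 - 5\right) = 19 \left(-13\right) = -247$)
$- \frac{202}{-122} + \frac{U}{-273} = - \frac{202}{-122} - \frac{247}{-273} = \left(-202\right) \left(- \frac{1}{122}\right) - - \frac{19}{21} = \frac{101}{61} + \frac{19}{21} = \frac{3280}{1281}$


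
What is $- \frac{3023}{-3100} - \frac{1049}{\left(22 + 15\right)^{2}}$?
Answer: $\frac{886587}{4243900} \approx 0.20891$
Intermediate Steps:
$- \frac{3023}{-3100} - \frac{1049}{\left(22 + 15\right)^{2}} = \left(-3023\right) \left(- \frac{1}{3100}\right) - \frac{1049}{37^{2}} = \frac{3023}{3100} - \frac{1049}{1369} = \frac{886587}{4243900}$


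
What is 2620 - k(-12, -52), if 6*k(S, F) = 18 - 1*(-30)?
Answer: 2612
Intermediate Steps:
k(S, F) = 8 (k(S, F) = (18 - 1*(-30))/6 = (18 + 30)/6 = (⅙)*48 = 8)
2620 - k(-12, -52) = 2620 - 1*8 = 2620 - 8 = 2612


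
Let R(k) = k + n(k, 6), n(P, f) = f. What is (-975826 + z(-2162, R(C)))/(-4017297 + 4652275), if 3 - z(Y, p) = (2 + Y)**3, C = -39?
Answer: 10076720177/634978 ≈ 15869.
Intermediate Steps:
R(k) = 6 + k (R(k) = k + 6 = 6 + k)
z(Y, p) = 3 - (2 + Y)**3
(-975826 + z(-2162, R(C)))/(-4017297 + 4652275) = (-975826 + (3 - (2 - 2162)**3))/(-4017297 + 4652275) = (-975826 + (3 - 1*(-2160)**3))/634978 = (-975826 + (3 - 1*(-10077696000)))*(1/634978) = (-975826 + (3 + 10077696000))*(1/634978) = (-975826 + 10077696003)*(1/634978) = 10076720177*(1/634978) = 10076720177/634978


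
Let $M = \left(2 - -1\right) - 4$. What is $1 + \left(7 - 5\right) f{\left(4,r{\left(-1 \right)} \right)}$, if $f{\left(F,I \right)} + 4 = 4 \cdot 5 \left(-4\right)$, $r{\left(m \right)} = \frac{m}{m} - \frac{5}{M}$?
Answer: $-167$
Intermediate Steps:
$M = -1$ ($M = \left(2 + 1\right) - 4 = 3 - 4 = -1$)
$r{\left(m \right)} = 6$ ($r{\left(m \right)} = \frac{m}{m} - \frac{5}{-1} = 1 - -5 = 1 + 5 = 6$)
$f{\left(F,I \right)} = -84$ ($f{\left(F,I \right)} = -4 + 4 \cdot 5 \left(-4\right) = -4 + 20 \left(-4\right) = -4 - 80 = -84$)
$1 + \left(7 - 5\right) f{\left(4,r{\left(-1 \right)} \right)} = 1 + \left(7 - 5\right) \left(-84\right) = 1 + 2 \left(-84\right) = 1 - 168 = -167$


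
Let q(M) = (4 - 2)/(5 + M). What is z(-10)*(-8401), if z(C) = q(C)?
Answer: 16802/5 ≈ 3360.4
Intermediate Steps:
q(M) = 2/(5 + M)
z(C) = 2/(5 + C)
z(-10)*(-8401) = (2/(5 - 10))*(-8401) = (2/(-5))*(-8401) = (2*(-⅕))*(-8401) = -⅖*(-8401) = 16802/5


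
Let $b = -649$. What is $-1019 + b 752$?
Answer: $-489067$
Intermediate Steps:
$-1019 + b 752 = -1019 - 488048 = -489067$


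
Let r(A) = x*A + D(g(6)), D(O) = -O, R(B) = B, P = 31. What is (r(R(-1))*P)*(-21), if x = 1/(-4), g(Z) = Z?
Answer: 14973/4 ≈ 3743.3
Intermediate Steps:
x = -¼ ≈ -0.25000
r(A) = -6 - A/4 (r(A) = -A/4 - 1*6 = -A/4 - 6 = -6 - A/4)
(r(R(-1))*P)*(-21) = ((-6 - ¼*(-1))*31)*(-21) = ((-6 + ¼)*31)*(-21) = -23/4*31*(-21) = -713/4*(-21) = 14973/4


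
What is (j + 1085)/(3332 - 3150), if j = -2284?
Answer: -1199/182 ≈ -6.5879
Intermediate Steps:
(j + 1085)/(3332 - 3150) = (-2284 + 1085)/(3332 - 3150) = -1199/182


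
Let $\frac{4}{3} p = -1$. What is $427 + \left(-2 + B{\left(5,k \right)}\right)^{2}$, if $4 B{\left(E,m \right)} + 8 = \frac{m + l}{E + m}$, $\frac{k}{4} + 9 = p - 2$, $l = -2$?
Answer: $\frac{253873}{576} \approx 440.75$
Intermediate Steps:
$p = - \frac{3}{4}$ ($p = \frac{3}{4} \left(-1\right) = - \frac{3}{4} \approx -0.75$)
$k = -47$ ($k = -36 + 4 \left(- \frac{3}{4} - 2\right) = -36 + 4 \left(- \frac{11}{4}\right) = -36 - 11 = -47$)
$B{\left(E,m \right)} = -2 + \frac{-2 + m}{4 \left(E + m\right)}$ ($B{\left(E,m \right)} = -2 + \frac{\left(m - 2\right) \frac{1}{E + m}}{4} = -2 + \frac{\left(-2 + m\right) \frac{1}{E + m}}{4} = -2 + \frac{\frac{1}{E + m} \left(-2 + m\right)}{4} = -2 + \frac{-2 + m}{4 \left(E + m\right)}$)
$427 + \left(-2 + B{\left(5,k \right)}\right)^{2} = 427 + \left(-2 + \frac{-2 - 40 - -329}{4 \left(5 - 47\right)}\right)^{2} = 427 + \left(-2 + \frac{-2 - 40 + 329}{4 \left(-42\right)}\right)^{2} = 427 + \left(-2 + \frac{1}{4} \left(- \frac{1}{42}\right) 287\right)^{2} = 427 + \left(-2 - \frac{41}{24}\right)^{2} = 427 + \left(- \frac{89}{24}\right)^{2} = 427 + \frac{7921}{576} = \frac{253873}{576}$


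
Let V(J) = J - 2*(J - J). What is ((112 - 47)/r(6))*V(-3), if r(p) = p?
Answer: -65/2 ≈ -32.500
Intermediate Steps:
V(J) = J (V(J) = J - 2*0 = J + 0 = J)
((112 - 47)/r(6))*V(-3) = ((112 - 47)/6)*(-3) = (65*(⅙))*(-3) = (65/6)*(-3) = -65/2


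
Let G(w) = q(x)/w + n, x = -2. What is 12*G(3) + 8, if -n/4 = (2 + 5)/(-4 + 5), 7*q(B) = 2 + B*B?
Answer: -2272/7 ≈ -324.57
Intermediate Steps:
q(B) = 2/7 + B²/7 (q(B) = (2 + B*B)/7 = (2 + B²)/7 = 2/7 + B²/7)
n = -28 (n = -4*(2 + 5)/(-4 + 5) = -28/1 = -28 ≈ -28.000)
G(w) = -28 + 6/(7*w) (G(w) = (2/7 + (⅐)*(-2)²)/w - 28 = (2/7 + (⅐)*4)/w - 28 = (2/7 + 4/7)/w - 28 = 6/(7*w) - 28 = -28 + 6/(7*w))
12*G(3) + 8 = 12*(-28 + (6/7)/3) + 8 = 12*(-28 + (6/7)*(⅓)) + 8 = 12*(-28 + 2/7) + 8 = 12*(-194/7) + 8 = -2328/7 + 8 = -2272/7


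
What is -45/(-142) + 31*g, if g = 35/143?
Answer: 160505/20306 ≈ 7.9043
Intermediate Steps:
g = 35/143 (g = 35*(1/143) = 35/143 ≈ 0.24476)
-45/(-142) + 31*g = -45/(-142) + 31*(35/143) = -45*(-1/142) + 1085/143 = 45/142 + 1085/143 = 160505/20306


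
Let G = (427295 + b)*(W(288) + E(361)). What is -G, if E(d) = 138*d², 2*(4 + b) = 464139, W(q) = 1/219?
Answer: -5193863447304623/438 ≈ -1.1858e+13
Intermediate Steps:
W(q) = 1/219
b = 464131/2 (b = -4 + (½)*464139 = -4 + 464139/2 = 464131/2 ≈ 2.3207e+5)
G = 5193863447304623/438 (G = (427295 + 464131/2)*(1/219 + 138*361²) = 1318721*(1/219 + 138*130321)/2 = 1318721*(1/219 + 17984298)/2 = (1318721/2)*(3938561263/219) = 5193863447304623/438 ≈ 1.1858e+13)
-G = -1*5193863447304623/438 = -5193863447304623/438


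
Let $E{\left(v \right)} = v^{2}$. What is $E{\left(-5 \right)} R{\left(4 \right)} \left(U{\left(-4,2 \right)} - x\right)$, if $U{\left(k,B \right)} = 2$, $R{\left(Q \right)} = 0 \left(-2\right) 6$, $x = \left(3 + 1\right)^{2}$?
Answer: $0$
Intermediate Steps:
$x = 16$ ($x = 4^{2} = 16$)
$R{\left(Q \right)} = 0$ ($R{\left(Q \right)} = 0 \cdot 6 = 0$)
$E{\left(-5 \right)} R{\left(4 \right)} \left(U{\left(-4,2 \right)} - x\right) = \left(-5\right)^{2} \cdot 0 \left(2 - 16\right) = 25 \cdot 0 \left(2 - 16\right) = 0 \left(-14\right) = 0$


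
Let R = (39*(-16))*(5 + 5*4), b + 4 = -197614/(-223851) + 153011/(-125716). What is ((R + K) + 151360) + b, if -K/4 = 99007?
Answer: -138197991321013/530974572 ≈ -2.6027e+5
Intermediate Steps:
K = -396028 (K = -4*99007 = -396028)
b = -2301415717/530974572 (b = -4 + (-197614/(-223851) + 153011/(-125716)) = -4 + (-197614*(-1/223851) + 153011*(-1/125716)) = -4 + (197614/223851 - 2887/2372) = -4 - 177517429/530974572 = -2301415717/530974572 ≈ -4.3343)
R = -15600 (R = -624*(5 + 20) = -624*25 = -15600)
((R + K) + 151360) + b = ((-15600 - 396028) + 151360) - 2301415717/530974572 = (-411628 + 151360) - 2301415717/530974572 = -260268 - 2301415717/530974572 = -138197991321013/530974572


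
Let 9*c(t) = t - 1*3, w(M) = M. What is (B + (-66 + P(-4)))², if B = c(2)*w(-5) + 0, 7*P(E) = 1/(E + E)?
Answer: 1088538049/254016 ≈ 4285.3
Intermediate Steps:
c(t) = -⅓ + t/9 (c(t) = (t - 1*3)/9 = (t - 3)/9 = (-3 + t)/9 = -⅓ + t/9)
P(E) = 1/(14*E) (P(E) = 1/(7*(E + E)) = 1/(7*((2*E))) = (1/(2*E))/7 = 1/(14*E))
B = 5/9 (B = (-⅓ + (⅑)*2)*(-5) + 0 = (-⅓ + 2/9)*(-5) + 0 = -⅑*(-5) + 0 = 5/9 + 0 = 5/9 ≈ 0.55556)
(B + (-66 + P(-4)))² = (5/9 + (-66 + (1/14)/(-4)))² = (5/9 + (-66 + (1/14)*(-¼)))² = (5/9 + (-66 - 1/56))² = (5/9 - 3697/56)² = (-32993/504)² = 1088538049/254016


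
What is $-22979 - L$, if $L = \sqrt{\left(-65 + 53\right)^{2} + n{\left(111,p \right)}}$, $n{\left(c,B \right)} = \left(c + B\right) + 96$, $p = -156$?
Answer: $-22979 - \sqrt{195} \approx -22993.0$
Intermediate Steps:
$n{\left(c,B \right)} = 96 + B + c$ ($n{\left(c,B \right)} = \left(B + c\right) + 96 = 96 + B + c$)
$L = \sqrt{195}$ ($L = \sqrt{\left(-65 + 53\right)^{2} + \left(96 - 156 + 111\right)} = \sqrt{\left(-12\right)^{2} + 51} = \sqrt{144 + 51} = \sqrt{195} \approx 13.964$)
$-22979 - L = -22979 - \sqrt{195}$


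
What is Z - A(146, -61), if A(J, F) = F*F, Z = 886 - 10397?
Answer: -13232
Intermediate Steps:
Z = -9511
A(J, F) = F**2
Z - A(146, -61) = -9511 - 1*(-61)**2 = -9511 - 1*3721 = -9511 - 3721 = -13232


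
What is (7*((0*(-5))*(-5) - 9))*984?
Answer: -61992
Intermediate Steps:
(7*((0*(-5))*(-5) - 9))*984 = (7*(0*(-5) - 9))*984 = (7*(0 - 9))*984 = (7*(-9))*984 = -63*984 = -61992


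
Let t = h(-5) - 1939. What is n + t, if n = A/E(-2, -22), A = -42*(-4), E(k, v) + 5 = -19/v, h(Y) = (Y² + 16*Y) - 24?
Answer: -26762/13 ≈ -2058.6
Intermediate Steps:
h(Y) = -24 + Y² + 16*Y
E(k, v) = -5 - 19/v
A = 168
n = -528/13 (n = 168/(-5 - 19/(-22)) = 168/(-5 - 19*(-1/22)) = 168/(-5 + 19/22) = 168/(-91/22) = 168*(-22/91) = -528/13 ≈ -40.615)
t = -2018 (t = (-24 + (-5)² + 16*(-5)) - 1939 = (-24 + 25 - 80) - 1939 = -79 - 1939 = -2018)
n + t = -528/13 - 2018 = -26762/13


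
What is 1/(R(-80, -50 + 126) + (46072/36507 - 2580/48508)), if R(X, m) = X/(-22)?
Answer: 4869924279/23595664979 ≈ 0.20639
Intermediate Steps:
R(X, m) = -X/22 (R(X, m) = X*(-1/22) = -X/22)
1/(R(-80, -50 + 126) + (46072/36507 - 2580/48508)) = 1/(-1/22*(-80) + (46072/36507 - 2580/48508)) = 1/(40/11 + (46072*(1/36507) - 2580*1/48508)) = 1/(40/11 + (46072/36507 - 645/12127)) = 1/(40/11 + 535168129/442720389) = 1/(23595664979/4869924279) = 4869924279/23595664979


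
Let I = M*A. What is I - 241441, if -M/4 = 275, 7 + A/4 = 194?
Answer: -1064241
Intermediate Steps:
A = 748 (A = -28 + 4*194 = -28 + 776 = 748)
M = -1100 (M = -4*275 = -1100)
I = -822800 (I = -1100*748 = -822800)
I - 241441 = -822800 - 241441 = -1064241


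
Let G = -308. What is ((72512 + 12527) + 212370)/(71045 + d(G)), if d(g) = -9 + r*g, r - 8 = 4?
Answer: 42487/9620 ≈ 4.4165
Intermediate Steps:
r = 12 (r = 8 + 4 = 12)
d(g) = -9 + 12*g
((72512 + 12527) + 212370)/(71045 + d(G)) = ((72512 + 12527) + 212370)/(71045 + (-9 + 12*(-308))) = (85039 + 212370)/(71045 + (-9 - 3696)) = 297409/(71045 - 3705) = 297409/67340 = 297409*(1/67340) = 42487/9620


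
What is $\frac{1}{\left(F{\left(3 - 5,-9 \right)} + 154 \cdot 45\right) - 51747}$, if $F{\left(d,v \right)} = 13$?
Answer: $- \frac{1}{44804} \approx -2.2319 \cdot 10^{-5}$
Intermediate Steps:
$\frac{1}{\left(F{\left(3 - 5,-9 \right)} + 154 \cdot 45\right) - 51747} = \frac{1}{\left(13 + 154 \cdot 45\right) - 51747} = \frac{1}{\left(13 + 6930\right) - 51747} = \frac{1}{6943 - 51747} = \frac{1}{-44804} = - \frac{1}{44804}$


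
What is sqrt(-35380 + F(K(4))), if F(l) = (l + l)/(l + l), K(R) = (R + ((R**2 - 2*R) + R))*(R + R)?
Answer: 3*I*sqrt(3931) ≈ 188.09*I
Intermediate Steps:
K(R) = 2*R**3 (K(R) = (R + (R**2 - R))*(2*R) = R**2*(2*R) = 2*R**3)
F(l) = 1 (F(l) = (2*l)/((2*l)) = (2*l)*(1/(2*l)) = 1)
sqrt(-35380 + F(K(4))) = sqrt(-35380 + 1) = sqrt(-35379) = 3*I*sqrt(3931)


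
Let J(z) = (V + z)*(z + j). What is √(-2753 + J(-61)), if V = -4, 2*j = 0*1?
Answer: 2*√303 ≈ 34.814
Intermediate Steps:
j = 0 (j = (0*1)/2 = (½)*0 = 0)
J(z) = z*(-4 + z) (J(z) = (-4 + z)*(z + 0) = (-4 + z)*z = z*(-4 + z))
√(-2753 + J(-61)) = √(-2753 - 61*(-4 - 61)) = √(-2753 - 61*(-65)) = √(-2753 + 3965) = √1212 = 2*√303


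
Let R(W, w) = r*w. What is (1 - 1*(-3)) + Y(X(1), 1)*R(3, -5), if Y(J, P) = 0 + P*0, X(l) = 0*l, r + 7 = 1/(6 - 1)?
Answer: 4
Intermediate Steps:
r = -34/5 (r = -7 + 1/(6 - 1) = -7 + 1/5 = -34/5 ≈ -6.8000)
X(l) = 0
R(W, w) = -34*w/5
Y(J, P) = 0 (Y(J, P) = 0 + 0 = 0)
(1 - 1*(-3)) + Y(X(1), 1)*R(3, -5) = (1 - 1*(-3)) + 0*(-34/5*(-5)) = (1 + 3) + 0*34 = 4 + 0 = 4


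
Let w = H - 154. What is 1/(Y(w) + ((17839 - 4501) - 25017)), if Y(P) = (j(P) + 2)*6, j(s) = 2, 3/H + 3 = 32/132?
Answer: -1/11655 ≈ -8.5800e-5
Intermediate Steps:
H = -99/91 (H = 3/(-3 + 32/132) = 3/(-3 + 32*(1/132)) = 3/(-3 + 8/33) = 3/(-91/33) = 3*(-33/91) = -99/91 ≈ -1.0879)
w = -14113/91 (w = -99/91 - 154 = -14113/91 ≈ -155.09)
Y(P) = 24 (Y(P) = (2 + 2)*6 = 4*6 = 24)
1/(Y(w) + ((17839 - 4501) - 25017)) = 1/(24 + ((17839 - 4501) - 25017)) = 1/(24 + (13338 - 25017)) = 1/(24 - 11679) = 1/(-11655) = -1/11655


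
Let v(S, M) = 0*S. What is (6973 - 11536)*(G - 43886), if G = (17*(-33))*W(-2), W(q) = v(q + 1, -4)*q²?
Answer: 200251818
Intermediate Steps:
v(S, M) = 0
W(q) = 0 (W(q) = 0*q² = 0)
G = 0 (G = (17*(-33))*0 = -561*0 = 0)
(6973 - 11536)*(G - 43886) = (6973 - 11536)*(0 - 43886) = -4563*(-43886) = 200251818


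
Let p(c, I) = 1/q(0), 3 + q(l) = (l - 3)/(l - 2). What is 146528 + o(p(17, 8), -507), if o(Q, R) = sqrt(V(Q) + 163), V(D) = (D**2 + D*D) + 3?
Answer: 146528 + sqrt(1502)/3 ≈ 1.4654e+5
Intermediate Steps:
q(l) = -3 + (-3 + l)/(-2 + l) (q(l) = -3 + (l - 3)/(l - 2) = -3 + (-3 + l)/(-2 + l))
V(D) = 3 + 2*D**2 (V(D) = (D**2 + D**2) + 3 = 2*D**2 + 3 = 3 + 2*D**2)
p(c, I) = -2/3 (p(c, I) = 1/((3 - 2*0)/(-2 + 0)) = 1/((3 + 0)/(-2)) = 1/(-1/2*3) = 1/(-3/2) = -2/3)
o(Q, R) = sqrt(166 + 2*Q**2) (o(Q, R) = sqrt((3 + 2*Q**2) + 163) = sqrt(166 + 2*Q**2))
146528 + o(p(17, 8), -507) = 146528 + sqrt(166 + 2*(-2/3)**2) = 146528 + sqrt(166 + 2*(4/9)) = 146528 + sqrt(166 + 8/9) = 146528 + sqrt(1502/9) = 146528 + sqrt(1502)/3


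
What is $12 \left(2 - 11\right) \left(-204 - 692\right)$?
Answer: $96768$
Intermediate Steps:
$12 \left(2 - 11\right) \left(-204 - 692\right) = 12 \left(-9\right) \left(-896\right) = \left(-108\right) \left(-896\right) = 96768$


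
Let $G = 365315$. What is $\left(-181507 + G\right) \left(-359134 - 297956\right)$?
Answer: $-120778398720$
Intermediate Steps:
$\left(-181507 + G\right) \left(-359134 - 297956\right) = \left(-181507 + 365315\right) \left(-359134 - 297956\right) = 183808 \left(-359134 - 297956\right) = 183808 \left(-657090\right) = -120778398720$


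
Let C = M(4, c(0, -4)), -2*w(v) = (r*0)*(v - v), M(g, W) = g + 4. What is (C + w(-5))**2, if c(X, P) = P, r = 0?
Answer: 64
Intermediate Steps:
M(g, W) = 4 + g
w(v) = 0 (w(v) = -0*0*(v - v)/2 = -0*0 = -1/2*0 = 0)
C = 8 (C = 4 + 4 = 8)
(C + w(-5))**2 = (8 + 0)**2 = 8**2 = 64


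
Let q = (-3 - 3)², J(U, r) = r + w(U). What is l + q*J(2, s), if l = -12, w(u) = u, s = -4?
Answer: -84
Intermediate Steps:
J(U, r) = U + r (J(U, r) = r + U = U + r)
q = 36 (q = (-6)² = 36)
l + q*J(2, s) = -12 + 36*(2 - 4) = -12 + 36*(-2) = -12 - 72 = -84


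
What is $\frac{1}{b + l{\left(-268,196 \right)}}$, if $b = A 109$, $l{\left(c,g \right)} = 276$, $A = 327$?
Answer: $\frac{1}{35919} \approx 2.784 \cdot 10^{-5}$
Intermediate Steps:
$b = 35643$ ($b = 327 \cdot 109 = 35643$)
$\frac{1}{b + l{\left(-268,196 \right)}} = \frac{1}{35643 + 276} = \frac{1}{35919}$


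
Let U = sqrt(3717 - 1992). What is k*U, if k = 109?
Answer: 545*sqrt(69) ≈ 4527.1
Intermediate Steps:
U = 5*sqrt(69) (U = sqrt(1725) = 5*sqrt(69) ≈ 41.533)
k*U = 109*(5*sqrt(69)) = 545*sqrt(69)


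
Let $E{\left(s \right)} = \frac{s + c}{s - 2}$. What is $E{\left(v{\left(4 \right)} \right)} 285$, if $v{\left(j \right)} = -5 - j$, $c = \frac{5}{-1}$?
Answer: $\frac{3990}{11} \approx 362.73$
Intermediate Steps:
$c = -5$ ($c = 5 \left(-1\right) = -5$)
$E{\left(s \right)} = \frac{-5 + s}{-2 + s}$ ($E{\left(s \right)} = \frac{s - 5}{s - 2} = \frac{-5 + s}{-2 + s}$)
$E{\left(v{\left(4 \right)} \right)} 285 = \frac{-5 - 9}{-2 - 9} \cdot 285 = \frac{1}{-11} \left(-14\right) 285 = \left(- \frac{1}{11}\right) \left(-14\right) 285 = \frac{14}{11} \cdot 285 = \frac{3990}{11}$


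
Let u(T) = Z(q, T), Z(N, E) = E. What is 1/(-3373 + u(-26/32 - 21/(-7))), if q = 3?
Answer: -16/53933 ≈ -0.00029666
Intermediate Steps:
u(T) = T
1/(-3373 + u(-26/32 - 21/(-7))) = 1/(-3373 + (-26/32 - 21/(-7))) = 1/(-3373 + (-26*1/32 - 21*(-1/7))) = 1/(-3373 + (-13/16 + 3)) = 1/(-3373 + 35/16) = 1/(-53933/16) = -16/53933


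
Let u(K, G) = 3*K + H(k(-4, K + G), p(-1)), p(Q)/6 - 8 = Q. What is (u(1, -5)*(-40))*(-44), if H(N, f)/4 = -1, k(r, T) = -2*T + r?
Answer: -1760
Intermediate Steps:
p(Q) = 48 + 6*Q
k(r, T) = r - 2*T
H(N, f) = -4 (H(N, f) = 4*(-1) = -4)
u(K, G) = -4 + 3*K (u(K, G) = 3*K - 4 = -4 + 3*K)
(u(1, -5)*(-40))*(-44) = ((-4 + 3*1)*(-40))*(-44) = ((-4 + 3)*(-40))*(-44) = -1*(-40)*(-44) = 40*(-44) = -1760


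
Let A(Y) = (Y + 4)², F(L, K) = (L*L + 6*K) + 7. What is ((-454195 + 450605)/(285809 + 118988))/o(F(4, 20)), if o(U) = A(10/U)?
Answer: -36705955/68557229514 ≈ -0.00053541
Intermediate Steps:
F(L, K) = 7 + L² + 6*K (F(L, K) = (L² + 6*K) + 7 = 7 + L² + 6*K)
A(Y) = (4 + Y)²
o(U) = (4 + 10/U)²
((-454195 + 450605)/(285809 + 118988))/o(F(4, 20)) = ((-454195 + 450605)/(285809 + 118988))/((4 + 10/(7 + 4² + 6*20))²) = (-3590/404797)/((4 + 10/(7 + 16 + 120))²) = (-3590*1/404797)/((4 + 10/143)²) = -3590/(404797*(4 + 10*(1/143))²) = -3590/(404797*(4 + 10/143)²) = -3590/(404797*((582/143)²)) = -3590/(404797*338724/20449) = -3590/404797*20449/338724 = -36705955/68557229514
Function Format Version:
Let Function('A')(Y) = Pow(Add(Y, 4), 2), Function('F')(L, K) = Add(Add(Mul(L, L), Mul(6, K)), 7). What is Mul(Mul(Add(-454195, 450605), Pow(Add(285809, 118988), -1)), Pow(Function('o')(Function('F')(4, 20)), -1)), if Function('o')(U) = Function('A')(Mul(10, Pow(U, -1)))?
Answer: Rational(-36705955, 68557229514) ≈ -0.00053541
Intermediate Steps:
Function('F')(L, K) = Add(7, Pow(L, 2), Mul(6, K)) (Function('F')(L, K) = Add(Add(Pow(L, 2), Mul(6, K)), 7) = Add(7, Pow(L, 2), Mul(6, K)))
Function('A')(Y) = Pow(Add(4, Y), 2)
Function('o')(U) = Pow(Add(4, Mul(10, Pow(U, -1))), 2)
Mul(Mul(Add(-454195, 450605), Pow(Add(285809, 118988), -1)), Pow(Function('o')(Function('F')(4, 20)), -1)) = Mul(Mul(Add(-454195, 450605), Pow(Add(285809, 118988), -1)), Pow(Pow(Add(4, Mul(10, Pow(Add(7, Pow(4, 2), Mul(6, 20)), -1))), 2), -1)) = Mul(Mul(-3590, Pow(404797, -1)), Pow(Pow(Add(4, Mul(10, Pow(Add(7, 16, 120), -1))), 2), -1)) = Mul(Mul(-3590, Rational(1, 404797)), Pow(Pow(Add(4, Mul(10, Pow(143, -1))), 2), -1)) = Mul(Rational(-3590, 404797), Pow(Pow(Add(4, Mul(10, Rational(1, 143))), 2), -1)) = Mul(Rational(-3590, 404797), Pow(Pow(Add(4, Rational(10, 143)), 2), -1)) = Mul(Rational(-3590, 404797), Pow(Pow(Rational(582, 143), 2), -1)) = Mul(Rational(-3590, 404797), Pow(Rational(338724, 20449), -1)) = Mul(Rational(-3590, 404797), Rational(20449, 338724)) = Rational(-36705955, 68557229514)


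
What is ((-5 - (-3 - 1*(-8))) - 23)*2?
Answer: -66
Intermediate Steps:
((-5 - (-3 - 1*(-8))) - 23)*2 = ((-5 - (-3 + 8)) - 23)*2 = ((-5 - 1*5) - 23)*2 = ((-5 - 5) - 23)*2 = (-10 - 23)*2 = -33*2 = -66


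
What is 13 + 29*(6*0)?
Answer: 13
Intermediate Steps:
13 + 29*(6*0) = 13 + 29*0 = 13 + 0 = 13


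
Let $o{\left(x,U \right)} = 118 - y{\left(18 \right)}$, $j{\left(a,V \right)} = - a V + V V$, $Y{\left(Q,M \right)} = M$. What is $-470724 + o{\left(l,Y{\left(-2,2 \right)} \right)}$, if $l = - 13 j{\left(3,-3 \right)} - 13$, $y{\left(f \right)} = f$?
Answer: $-470624$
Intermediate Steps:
$j{\left(a,V \right)} = V^{2} - V a$ ($j{\left(a,V \right)} = - V a + V^{2} = V^{2} - V a$)
$l = -247$ ($l = - 13 \left(- 3 \left(-3 - 3\right)\right) - 13 = - 13 \left(\left(-3\right) \left(-6\right)\right) - 13 = \left(-13\right) 18 - 13 = -234 - 13 = -247$)
$o{\left(x,U \right)} = 100$ ($o{\left(x,U \right)} = 118 - 18 = 100$)
$-470724 + o{\left(l,Y{\left(-2,2 \right)} \right)} = -470724 + 100 = -470624$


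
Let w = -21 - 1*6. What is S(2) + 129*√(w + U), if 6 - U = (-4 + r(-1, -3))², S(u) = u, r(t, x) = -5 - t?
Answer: 2 + 129*I*√85 ≈ 2.0 + 1189.3*I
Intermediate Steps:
w = -27 (w = -21 - 6 = -27)
U = -58 (U = 6 - (-4 + (-5 - 1*(-1)))² = 6 - (-4 + (-5 + 1))² = 6 - (-4 - 4)² = 6 - 1*(-8)² = 6 - 1*64 = 6 - 64 = -58)
S(2) + 129*√(w + U) = 2 + 129*√(-27 - 58) = 2 + 129*√(-85) = 2 + 129*(I*√85) = 2 + 129*I*√85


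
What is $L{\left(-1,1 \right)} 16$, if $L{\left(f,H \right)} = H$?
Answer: $16$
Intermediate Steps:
$L{\left(-1,1 \right)} 16 = 1 \cdot 16 = 16$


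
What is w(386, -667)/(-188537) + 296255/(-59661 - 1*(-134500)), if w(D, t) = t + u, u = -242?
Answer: 55923057586/14109920543 ≈ 3.9634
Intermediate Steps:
w(D, t) = -242 + t (w(D, t) = t - 242 = -242 + t)
w(386, -667)/(-188537) + 296255/(-59661 - 1*(-134500)) = (-242 - 667)/(-188537) + 296255/(-59661 - 1*(-134500)) = -909*(-1/188537) + 296255/(-59661 + 134500) = 909/188537 + 296255/74839 = 55923057586/14109920543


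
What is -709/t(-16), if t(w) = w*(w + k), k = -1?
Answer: -709/272 ≈ -2.6066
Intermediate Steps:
t(w) = w*(-1 + w) (t(w) = w*(w - 1) = w*(-1 + w))
-709/t(-16) = -709*(-1/(16*(-1 - 16))) = -709/((-16*(-17))) = -709/272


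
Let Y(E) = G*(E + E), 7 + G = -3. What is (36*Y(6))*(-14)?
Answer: 60480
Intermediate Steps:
G = -10 (G = -7 - 3 = -10)
Y(E) = -20*E (Y(E) = -10*(E + E) = -20*E)
(36*Y(6))*(-14) = (36*(-20*6))*(-14) = (36*(-120))*(-14) = -4320*(-14) = 60480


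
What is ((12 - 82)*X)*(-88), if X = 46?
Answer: 283360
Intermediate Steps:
((12 - 82)*X)*(-88) = ((12 - 82)*46)*(-88) = -70*46*(-88) = -3220*(-88) = 283360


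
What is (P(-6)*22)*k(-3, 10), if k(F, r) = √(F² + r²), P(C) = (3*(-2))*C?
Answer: 792*√109 ≈ 8268.7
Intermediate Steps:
P(C) = -6*C
(P(-6)*22)*k(-3, 10) = (-6*(-6)*22)*√((-3)² + 10²) = (36*22)*√(9 + 100) = 792*√109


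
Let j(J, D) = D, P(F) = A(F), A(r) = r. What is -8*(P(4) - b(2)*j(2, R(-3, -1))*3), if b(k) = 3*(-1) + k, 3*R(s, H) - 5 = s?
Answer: -48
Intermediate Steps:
P(F) = F
R(s, H) = 5/3 + s/3
b(k) = -3 + k
-8*(P(4) - b(2)*j(2, R(-3, -1))*3) = -8*(4 - (-3 + 2)*(5/3 + (⅓)*(-3))*3) = -8*(4 - (-(5/3 - 1))*3) = -8*(4 - (-1*⅔)*3) = -8*(4 - (-2)*3/3) = -8*(4 - 1*(-2)) = -8*(4 + 2) = -8*6 = -48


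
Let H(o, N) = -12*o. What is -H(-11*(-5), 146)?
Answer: 660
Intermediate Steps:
-H(-11*(-5), 146) = -(-12)*(-11*(-5)) = -(-12)*55 = -1*(-660) = 660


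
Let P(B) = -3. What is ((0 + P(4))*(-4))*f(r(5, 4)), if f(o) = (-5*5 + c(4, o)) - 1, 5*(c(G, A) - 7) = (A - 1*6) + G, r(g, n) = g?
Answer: -1104/5 ≈ -220.80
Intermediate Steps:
c(G, A) = 29/5 + A/5 + G/5 (c(G, A) = 7 + ((A - 1*6) + G)/5 = 7 + ((A - 6) + G)/5 = 7 + ((-6 + A) + G)/5 = 7 + (-6 + A + G)/5 = 7 + (-6/5 + A/5 + G/5) = 29/5 + A/5 + G/5)
f(o) = -97/5 + o/5 (f(o) = (-5*5 + (29/5 + o/5 + (⅕)*4)) - 1 = (-25 + (29/5 + o/5 + ⅘)) - 1 = (-25 + (33/5 + o/5)) - 1 = (-92/5 + o/5) - 1 = -97/5 + o/5)
((0 + P(4))*(-4))*f(r(5, 4)) = ((0 - 3)*(-4))*(-97/5 + (⅕)*5) = (-3*(-4))*(-97/5 + 1) = 12*(-92/5) = -1104/5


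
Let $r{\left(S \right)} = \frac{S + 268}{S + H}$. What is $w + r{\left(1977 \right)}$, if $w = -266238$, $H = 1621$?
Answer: $- \frac{957922079}{3598} \approx -2.6624 \cdot 10^{5}$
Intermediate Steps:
$r{\left(S \right)} = \frac{268 + S}{1621 + S}$ ($r{\left(S \right)} = \frac{S + 268}{S + 1621} = \frac{268 + S}{1621 + S}$)
$w + r{\left(1977 \right)} = -266238 + \frac{268 + 1977}{1621 + 1977} = -266238 + \frac{1}{3598} \cdot 2245 = -266238 + \frac{2245}{3598} = - \frac{957922079}{3598}$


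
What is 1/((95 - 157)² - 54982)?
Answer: -1/51138 ≈ -1.9555e-5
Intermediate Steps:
1/((95 - 157)² - 54982) = 1/((-62)² - 54982) = 1/(3844 - 54982) = 1/(-51138) = -1/51138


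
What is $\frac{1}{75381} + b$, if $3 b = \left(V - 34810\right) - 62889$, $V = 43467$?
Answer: $- \frac{1362687463}{75381} \approx -18077.0$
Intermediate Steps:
$b = - \frac{54232}{3}$ ($b = \frac{\left(43467 - 34810\right) - 62889}{3} = \frac{8657 - 62889}{3} = \frac{1}{3} \left(-54232\right) = - \frac{54232}{3} \approx -18077.0$)
$\frac{1}{75381} + b = \frac{1}{75381} - \frac{54232}{3} = - \frac{1362687463}{75381}$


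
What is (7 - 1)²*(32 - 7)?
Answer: 900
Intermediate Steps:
(7 - 1)²*(32 - 7) = 6²*25 = 36*25 = 900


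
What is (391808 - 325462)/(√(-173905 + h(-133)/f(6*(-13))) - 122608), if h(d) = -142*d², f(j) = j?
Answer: -39655933044/73285208909 - 33173*I*√53882166/146570417818 ≈ -0.54112 - 0.0016613*I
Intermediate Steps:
(391808 - 325462)/(√(-173905 + h(-133)/f(6*(-13))) - 122608) = (391808 - 325462)/(√(-173905 + (-142*(-133)²)/((6*(-13)))) - 122608) = 66346/(√(-173905 - 142*17689/(-78)) - 122608) = 66346/(√(-173905 - 2511838*(-1/78)) - 122608) = 66346/(√(-173905 + 1255919/39) - 122608) = 66346/(√(-5526376/39) - 122608) = 66346/(2*I*√53882166/39 - 122608) = 66346/(-122608 + 2*I*√53882166/39)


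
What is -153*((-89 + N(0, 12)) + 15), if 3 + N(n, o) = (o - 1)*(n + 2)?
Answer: 8415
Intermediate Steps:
N(n, o) = -3 + (-1 + o)*(2 + n) (N(n, o) = -3 + (o - 1)*(n + 2) = -3 + (-1 + o)*(2 + n))
-153*((-89 + N(0, 12)) + 15) = -153*((-89 + (-5 - 1*0 + 2*12 + 0*12)) + 15) = -153*((-89 + (-5 + 0 + 24 + 0)) + 15) = -153*((-89 + 19) + 15) = -153*(-70 + 15) = -153*(-55) = 8415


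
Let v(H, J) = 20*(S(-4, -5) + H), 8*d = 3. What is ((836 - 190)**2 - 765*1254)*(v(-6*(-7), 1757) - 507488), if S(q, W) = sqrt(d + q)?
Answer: 274600176112 - 2709970*I*sqrt(58) ≈ 2.746e+11 - 2.0639e+7*I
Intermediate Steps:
d = 3/8 (d = (1/8)*3 = 3/8 ≈ 0.37500)
S(q, W) = sqrt(3/8 + q)
v(H, J) = 20*H + 5*I*sqrt(58) (v(H, J) = 20*(sqrt(6 + 16*(-4))/4 + H) = 20*(sqrt(6 - 64)/4 + H) = 20*(sqrt(-58)/4 + H) = 20*((I*sqrt(58))/4 + H) = 20*(I*sqrt(58)/4 + H) = 20*(H + I*sqrt(58)/4) = 20*H + 5*I*sqrt(58))
((836 - 190)**2 - 765*1254)*(v(-6*(-7), 1757) - 507488) = ((836 - 190)**2 - 765*1254)*((20*(-6*(-7)) + 5*I*sqrt(58)) - 507488) = (646**2 - 959310)*((20*42 + 5*I*sqrt(58)) - 507488) = (417316 - 959310)*((840 + 5*I*sqrt(58)) - 507488) = -541994*(-506648 + 5*I*sqrt(58)) = 274600176112 - 2709970*I*sqrt(58)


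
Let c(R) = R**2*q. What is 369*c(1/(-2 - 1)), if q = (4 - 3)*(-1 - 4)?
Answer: -205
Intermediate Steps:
q = -5 (q = 1*(-5) = -5)
c(R) = -5*R**2 (c(R) = R**2*(-5) = -5*R**2)
369*c(1/(-2 - 1)) = 369*(-5/(-2 - 1)**2) = 369*(-5*(1/(-3))**2) = 369*(-5*(-1/3)**2) = 369*(-5*1/9) = 369*(-5/9) = -205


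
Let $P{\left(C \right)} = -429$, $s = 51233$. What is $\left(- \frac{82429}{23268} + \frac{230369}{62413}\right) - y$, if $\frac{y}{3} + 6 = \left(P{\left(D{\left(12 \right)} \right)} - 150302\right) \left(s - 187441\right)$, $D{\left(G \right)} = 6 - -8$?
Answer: $- \frac{89445925988300787469}{1452225684} \approx -6.1592 \cdot 10^{10}$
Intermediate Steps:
$D{\left(G \right)} = 14$ ($D{\left(G \right)} = 6 + 8 = 14$)
$y = 61592304126$ ($y = -18 + 3 \left(-429 - 150302\right) \left(51233 - 187441\right) = -18 + 3 \left(-429 - 150302\right) \left(-136208\right) = -18 + 3 \left(\left(-150731\right) \left(-136208\right)\right) = -18 + 3 \cdot 20530768048 = -18 + 61592304144 = 61592304126$)
$\left(- \frac{82429}{23268} + \frac{230369}{62413}\right) - y = \left(- \frac{82429}{23268} + \frac{230369}{62413}\right) - 61592304126 = \frac{215584715}{1452225684} - 61592304126 = - \frac{89445925988300787469}{1452225684}$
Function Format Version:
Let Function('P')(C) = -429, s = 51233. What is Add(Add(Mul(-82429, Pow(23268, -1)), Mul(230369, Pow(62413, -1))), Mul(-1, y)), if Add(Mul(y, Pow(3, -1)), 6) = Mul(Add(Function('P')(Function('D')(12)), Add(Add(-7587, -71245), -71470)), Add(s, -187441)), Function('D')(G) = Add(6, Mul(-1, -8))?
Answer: Rational(-89445925988300787469, 1452225684) ≈ -6.1592e+10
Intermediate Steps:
Function('D')(G) = 14 (Function('D')(G) = Add(6, 8) = 14)
y = 61592304126 (y = Add(-18, Mul(3, Mul(Add(-429, Add(Add(-7587, -71245), -71470)), Add(51233, -187441)))) = Add(-18, Mul(3, Mul(Add(-429, Add(-78832, -71470)), -136208))) = Add(-18, Mul(3, Mul(Add(-429, -150302), -136208))) = Add(-18, Mul(3, Mul(-150731, -136208))) = Add(-18, Mul(3, 20530768048)) = Add(-18, 61592304144) = 61592304126)
Add(Add(Mul(-82429, Pow(23268, -1)), Mul(230369, Pow(62413, -1))), Mul(-1, y)) = Add(Add(Mul(-82429, Pow(23268, -1)), Mul(230369, Pow(62413, -1))), Mul(-1, 61592304126)) = Add(Add(Mul(-82429, Rational(1, 23268)), Mul(230369, Rational(1, 62413))), -61592304126) = Add(Add(Rational(-82429, 23268), Rational(230369, 62413)), -61592304126) = Add(Rational(215584715, 1452225684), -61592304126) = Rational(-89445925988300787469, 1452225684)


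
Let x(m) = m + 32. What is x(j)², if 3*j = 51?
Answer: 2401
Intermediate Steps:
j = 17 (j = (⅓)*51 = 17)
x(m) = 32 + m
x(j)² = (32 + 17)² = 49² = 2401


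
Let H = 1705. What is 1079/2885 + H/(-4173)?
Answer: -416258/12039105 ≈ -0.034575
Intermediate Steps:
1079/2885 + H/(-4173) = 1079/2885 + 1705/(-4173) = 1079*(1/2885) + 1705*(-1/4173) = 1079/2885 - 1705/4173 = -416258/12039105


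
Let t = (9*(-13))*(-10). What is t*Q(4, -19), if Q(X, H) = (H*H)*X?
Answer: 1689480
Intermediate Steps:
t = 1170 (t = -117*(-10) = 1170)
Q(X, H) = X*H² (Q(X, H) = H²*X = X*H²)
t*Q(4, -19) = 1170*(4*(-19)²) = 1170*(4*361) = 1170*1444 = 1689480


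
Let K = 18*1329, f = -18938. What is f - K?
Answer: -42860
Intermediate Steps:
K = 23922
f - K = -18938 - 1*23922 = -18938 - 23922 = -42860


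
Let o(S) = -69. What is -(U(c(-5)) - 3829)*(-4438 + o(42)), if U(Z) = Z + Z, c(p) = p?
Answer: -17302373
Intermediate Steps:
U(Z) = 2*Z
-(U(c(-5)) - 3829)*(-4438 + o(42)) = -(2*(-5) - 3829)*(-4438 - 69) = -(-10 - 3829)*(-4507) = -(-3839)*(-4507) = -1*17302373 = -17302373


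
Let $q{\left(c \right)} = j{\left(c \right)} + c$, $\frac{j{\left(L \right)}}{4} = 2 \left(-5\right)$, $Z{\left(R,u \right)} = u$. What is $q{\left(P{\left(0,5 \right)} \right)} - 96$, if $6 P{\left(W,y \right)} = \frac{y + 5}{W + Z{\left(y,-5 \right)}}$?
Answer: $- \frac{409}{3} \approx -136.33$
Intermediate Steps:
$j{\left(L \right)} = -40$ ($j{\left(L \right)} = 4 \cdot 2 \left(-5\right) = 4 \left(-10\right) = -40$)
$P{\left(W,y \right)} = \frac{5 + y}{6 \left(-5 + W\right)}$ ($P{\left(W,y \right)} = \frac{\left(y + 5\right) \frac{1}{W - 5}}{6} = \frac{\left(5 + y\right) \frac{1}{-5 + W}}{6} = \frac{\frac{1}{-5 + W} \left(5 + y\right)}{6} = \frac{5 + y}{6 \left(-5 + W\right)}$)
$q{\left(c \right)} = -40 + c$
$q{\left(P{\left(0,5 \right)} \right)} - 96 = \left(-40 + \frac{5 + 5}{6 \left(-5 + 0\right)}\right) - 96 = \left(-40 + \frac{1}{6} \frac{1}{-5} \cdot 10\right) - 96 = \left(-40 + \frac{1}{6} \left(- \frac{1}{5}\right) 10\right) - 96 = \left(-40 - \frac{1}{3}\right) - 96 = - \frac{121}{3} - 96 = - \frac{409}{3}$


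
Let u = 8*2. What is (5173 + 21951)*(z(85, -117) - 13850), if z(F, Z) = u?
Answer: -375233416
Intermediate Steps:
u = 16
z(F, Z) = 16
(5173 + 21951)*(z(85, -117) - 13850) = (5173 + 21951)*(16 - 13850) = 27124*(-13834) = -375233416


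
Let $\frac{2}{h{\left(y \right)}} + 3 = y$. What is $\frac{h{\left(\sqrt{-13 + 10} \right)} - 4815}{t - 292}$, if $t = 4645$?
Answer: $- \frac{9631}{8706} - \frac{i \sqrt{3}}{26118} \approx -1.1062 - 6.6316 \cdot 10^{-5} i$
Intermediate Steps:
$h{\left(y \right)} = \frac{2}{-3 + y}$
$\frac{h{\left(\sqrt{-13 + 10} \right)} - 4815}{t - 292} = \frac{\frac{2}{-3 + \sqrt{-13 + 10}} - 4815}{4645 - 292} = \frac{\frac{2}{-3 + \sqrt{-3}} - 4815}{4353} = \left(\frac{2}{-3 + i \sqrt{3}} - 4815\right) \frac{1}{4353} = \left(-4815 + \frac{2}{-3 + i \sqrt{3}}\right) \frac{1}{4353} = - \frac{1605}{1451} + \frac{2}{4353 \left(-3 + i \sqrt{3}\right)}$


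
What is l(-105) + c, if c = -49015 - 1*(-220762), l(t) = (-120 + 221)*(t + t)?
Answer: 150537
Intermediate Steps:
l(t) = 202*t (l(t) = 101*(2*t) = 202*t)
c = 171747 (c = -49015 + 220762 = 171747)
l(-105) + c = 202*(-105) + 171747 = -21210 + 171747 = 150537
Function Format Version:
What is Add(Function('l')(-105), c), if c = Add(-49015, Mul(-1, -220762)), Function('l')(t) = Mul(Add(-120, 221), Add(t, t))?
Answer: 150537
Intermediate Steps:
Function('l')(t) = Mul(202, t) (Function('l')(t) = Mul(101, Mul(2, t)) = Mul(202, t))
c = 171747 (c = Add(-49015, 220762) = 171747)
Add(Function('l')(-105), c) = Add(Mul(202, -105), 171747) = Add(-21210, 171747) = 150537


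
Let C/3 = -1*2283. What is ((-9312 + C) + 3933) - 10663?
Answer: -22891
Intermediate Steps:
C = -6849 (C = 3*(-1*2283) = 3*(-2283) = -6849)
((-9312 + C) + 3933) - 10663 = ((-9312 - 6849) + 3933) - 10663 = (-16161 + 3933) - 10663 = -12228 - 10663 = -22891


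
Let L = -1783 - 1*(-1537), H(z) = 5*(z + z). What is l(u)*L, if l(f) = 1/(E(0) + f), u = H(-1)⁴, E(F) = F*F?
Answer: -123/5000 ≈ -0.024600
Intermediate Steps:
H(z) = 10*z (H(z) = 5*(2*z) = 10*z)
E(F) = F²
u = 10000 (u = (10*(-1))⁴ = (-10)⁴ = 10000)
l(f) = 1/f (l(f) = 1/(0² + f) = 1/(0 + f) = 1/f)
L = -246 (L = -1783 + 1537 = -246)
l(u)*L = -246/10000 = (1/10000)*(-246) = -123/5000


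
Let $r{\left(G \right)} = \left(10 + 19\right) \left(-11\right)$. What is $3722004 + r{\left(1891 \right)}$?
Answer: $3721685$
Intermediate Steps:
$r{\left(G \right)} = -319$ ($r{\left(G \right)} = 29 \left(-11\right) = -319$)
$3722004 + r{\left(1891 \right)} = 3722004 - 319 = 3721685$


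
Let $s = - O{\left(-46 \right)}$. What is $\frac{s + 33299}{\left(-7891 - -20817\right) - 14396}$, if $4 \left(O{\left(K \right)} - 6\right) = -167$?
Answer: $- \frac{133339}{5880} \approx -22.677$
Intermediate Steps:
$O{\left(K \right)} = - \frac{143}{4}$ ($O{\left(K \right)} = 6 + \frac{1}{4} \left(-167\right) = 6 - \frac{167}{4} = - \frac{143}{4}$)
$s = \frac{143}{4}$ ($s = \left(-1\right) \left(- \frac{143}{4}\right) = \frac{143}{4} \approx 35.75$)
$\frac{s + 33299}{\left(-7891 - -20817\right) - 14396} = \frac{\frac{143}{4} + 33299}{\left(-7891 - -20817\right) - 14396} = \frac{133339}{4 \left(\left(-7891 + 20817\right) - 14396\right)} = \frac{133339}{4 \left(12926 - 14396\right)} = \frac{133339}{4 \left(-1470\right)} = \frac{133339}{4} \left(- \frac{1}{1470}\right) = - \frac{133339}{5880}$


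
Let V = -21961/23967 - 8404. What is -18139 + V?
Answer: -636178042/23967 ≈ -26544.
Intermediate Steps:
V = -201440629/23967 (V = -21961*1/23967 - 8404 = -21961/23967 - 8404 = -201440629/23967 ≈ -8404.9)
-18139 + V = -18139 - 201440629/23967 = -636178042/23967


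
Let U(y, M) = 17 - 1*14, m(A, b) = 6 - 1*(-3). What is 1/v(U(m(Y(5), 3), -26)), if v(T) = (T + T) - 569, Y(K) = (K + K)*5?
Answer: -1/563 ≈ -0.0017762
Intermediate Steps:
Y(K) = 10*K (Y(K) = (2*K)*5 = 10*K)
m(A, b) = 9 (m(A, b) = 6 + 3 = 9)
U(y, M) = 3 (U(y, M) = 17 - 14 = 3)
v(T) = -569 + 2*T (v(T) = 2*T - 569 = -569 + 2*T)
1/v(U(m(Y(5), 3), -26)) = 1/(-569 + 2*3) = 1/(-569 + 6) = 1/(-563) = -1/563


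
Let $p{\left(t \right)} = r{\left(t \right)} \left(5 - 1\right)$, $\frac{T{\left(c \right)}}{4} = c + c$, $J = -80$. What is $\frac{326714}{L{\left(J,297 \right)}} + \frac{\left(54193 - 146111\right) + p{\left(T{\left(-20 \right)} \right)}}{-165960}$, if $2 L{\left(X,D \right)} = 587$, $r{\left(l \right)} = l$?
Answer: $\frac{54248621213}{48709260} \approx 1113.7$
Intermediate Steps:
$L{\left(X,D \right)} = \frac{587}{2}$ ($L{\left(X,D \right)} = \frac{1}{2} \cdot 587 = \frac{587}{2}$)
$T{\left(c \right)} = 8 c$ ($T{\left(c \right)} = 4 \left(c + c\right) = 4 \cdot 2 c = 8 c$)
$p{\left(t \right)} = 4 t$ ($p{\left(t \right)} = t \left(5 - 1\right) = t 4 = 4 t$)
$\frac{326714}{L{\left(J,297 \right)}} + \frac{\left(54193 - 146111\right) + p{\left(T{\left(-20 \right)} \right)}}{-165960} = \frac{326714}{\frac{587}{2}} + \frac{\left(54193 - 146111\right) + 4 \cdot 8 \left(-20\right)}{-165960} = 326714 \cdot \frac{2}{587} + \left(-91918 + 4 \left(-160\right)\right) \left(- \frac{1}{165960}\right) = \frac{653428}{587} + \left(-91918 - 640\right) \left(- \frac{1}{165960}\right) = \frac{653428}{587} - - \frac{46279}{82980} = \frac{653428}{587} + \frac{46279}{82980} = \frac{54248621213}{48709260}$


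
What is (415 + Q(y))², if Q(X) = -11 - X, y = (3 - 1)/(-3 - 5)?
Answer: 2614689/16 ≈ 1.6342e+5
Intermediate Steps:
y = -¼ (y = 2/(-8) = 2*(-⅛) = -¼ ≈ -0.25000)
(415 + Q(y))² = (415 + (-11 - 1*(-¼)))² = (415 + (-11 + ¼))² = (415 - 43/4)² = (1617/4)² = 2614689/16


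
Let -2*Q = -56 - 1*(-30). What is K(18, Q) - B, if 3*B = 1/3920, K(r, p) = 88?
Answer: 1034879/11760 ≈ 88.000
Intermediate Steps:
Q = 13 (Q = -(-56 - 1*(-30))/2 = -(-56 + 30)/2 = -1/2*(-26) = 13)
B = 1/11760 (B = (1/3)/3920 = (1/3)*(1/3920) = 1/11760 ≈ 8.5034e-5)
K(18, Q) - B = 88 - 1*1/11760 = 88 - 1/11760 = 1034879/11760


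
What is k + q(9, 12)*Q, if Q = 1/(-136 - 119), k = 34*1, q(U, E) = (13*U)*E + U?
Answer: 2419/85 ≈ 28.459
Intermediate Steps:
q(U, E) = U + 13*E*U (q(U, E) = 13*E*U + U = U + 13*E*U)
k = 34
Q = -1/255 (Q = 1/(-255) = -1/255 ≈ -0.0039216)
k + q(9, 12)*Q = 34 + (9*(1 + 13*12))*(-1/255) = 34 + (9*(1 + 156))*(-1/255) = 34 + (9*157)*(-1/255) = 34 + 1413*(-1/255) = 34 - 471/85 = 2419/85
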